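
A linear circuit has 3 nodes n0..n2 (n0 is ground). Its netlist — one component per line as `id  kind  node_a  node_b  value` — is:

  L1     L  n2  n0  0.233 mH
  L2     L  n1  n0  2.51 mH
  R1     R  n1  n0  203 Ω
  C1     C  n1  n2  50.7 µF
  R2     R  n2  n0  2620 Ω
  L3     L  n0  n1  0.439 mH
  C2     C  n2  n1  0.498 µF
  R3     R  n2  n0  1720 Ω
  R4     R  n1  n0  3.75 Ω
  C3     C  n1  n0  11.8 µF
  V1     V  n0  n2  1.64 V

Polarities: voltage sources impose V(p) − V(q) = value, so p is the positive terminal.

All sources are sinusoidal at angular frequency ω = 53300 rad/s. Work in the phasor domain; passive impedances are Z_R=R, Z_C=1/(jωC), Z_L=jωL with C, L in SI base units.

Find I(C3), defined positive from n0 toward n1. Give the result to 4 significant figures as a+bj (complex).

MNA unknowns: 2 node voltages V₁..V_2 plus 1 source current (V1)
L1: Y=0.000-0.08052j on G[2,0]
L2: Y=0.000-0.007475j on G[1,0]
R1: Y=0.004926+0.000j on G[1,0]
C1: Y=0.000+2.702j on G[1,2]
R2: Y=0.0003817+0.000j on G[2,0]
L3: Y=0.000-0.04274j on G[0,1]
C2: Y=0.000+0.02654j on G[2,1]
R3: Y=0.0005814+0.000j on G[2,0]
R4: Y=0.2667+0.000j on G[1,0]
C3: Y=0.000+0.6289j on G[1,0]
V1: row V0−V2=1.64, i_V1 at 0,2
solve → V1=-1.344-0.1104j, V2=-1.640+0.000j
aux → i_V1=-0.3027-0.6757j

-0.06941+0.8453j A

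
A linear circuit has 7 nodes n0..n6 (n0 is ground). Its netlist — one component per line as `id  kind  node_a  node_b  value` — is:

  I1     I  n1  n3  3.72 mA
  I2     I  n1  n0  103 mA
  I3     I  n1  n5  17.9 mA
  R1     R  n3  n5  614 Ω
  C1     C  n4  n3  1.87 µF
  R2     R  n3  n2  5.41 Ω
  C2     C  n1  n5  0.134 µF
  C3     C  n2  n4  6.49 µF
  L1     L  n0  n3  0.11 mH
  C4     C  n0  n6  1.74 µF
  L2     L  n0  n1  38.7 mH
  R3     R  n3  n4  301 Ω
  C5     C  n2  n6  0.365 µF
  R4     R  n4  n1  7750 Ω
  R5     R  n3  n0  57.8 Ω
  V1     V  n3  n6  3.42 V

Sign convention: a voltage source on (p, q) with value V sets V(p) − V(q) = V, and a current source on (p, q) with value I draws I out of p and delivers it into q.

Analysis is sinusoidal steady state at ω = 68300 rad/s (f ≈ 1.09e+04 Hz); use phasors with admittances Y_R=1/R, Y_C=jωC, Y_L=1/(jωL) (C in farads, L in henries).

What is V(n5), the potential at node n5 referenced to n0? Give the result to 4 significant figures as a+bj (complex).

Apply KCL at each of the 6 non-ground nodes and solve the resulting linear system.
Node n1: branches {I1, I2, I3, C2, L2, R4} → V_1 = -79.04+4.917j
Node n2: branches {R2, C3, C5} → V_2 = -14.53+9.682j
Node n3: branches {I1, R1, C1, R2, L1, R3, R5, V1} → V_3 = -14.29+9.984j
Node n4: branches {C1, C3, R3, R4} → V_4 = -14.47+9.763j
Node n5: branches {I3, R1, C2} → V_5 = -75.84-7.993j
Node n6: branches {C4, C5, V1} → V_6 = -17.71+9.984j
Source currents: i(V1)=-1.194-2.184j

-75.84-7.993j V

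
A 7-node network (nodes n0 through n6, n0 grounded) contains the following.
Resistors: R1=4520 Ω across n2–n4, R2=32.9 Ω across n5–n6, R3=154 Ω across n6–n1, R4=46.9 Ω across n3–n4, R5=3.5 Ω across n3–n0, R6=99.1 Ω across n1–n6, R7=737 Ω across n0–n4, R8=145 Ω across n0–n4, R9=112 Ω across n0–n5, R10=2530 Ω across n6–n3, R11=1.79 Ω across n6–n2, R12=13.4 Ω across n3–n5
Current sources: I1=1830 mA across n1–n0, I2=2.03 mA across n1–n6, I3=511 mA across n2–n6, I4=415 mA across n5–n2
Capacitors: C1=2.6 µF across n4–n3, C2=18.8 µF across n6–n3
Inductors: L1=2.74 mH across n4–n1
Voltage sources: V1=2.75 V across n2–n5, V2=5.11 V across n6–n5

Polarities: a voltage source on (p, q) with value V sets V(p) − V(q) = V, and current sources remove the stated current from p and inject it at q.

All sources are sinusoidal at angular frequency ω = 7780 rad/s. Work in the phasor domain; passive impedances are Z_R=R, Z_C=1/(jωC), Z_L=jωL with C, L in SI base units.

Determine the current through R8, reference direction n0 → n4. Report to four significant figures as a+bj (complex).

MNA unknowns: 6 node voltages V₁..V_6 plus 2 source currents (V1, V2)
R1: Y=0.0002212+0.000j on G[2,4]
R2: Y=0.03040+0.000j on G[5,6]
I1: z[1]−=1.83, z[0]+=1.83
R3: Y=0.006494+0.000j on G[6,1]
C1: Y=0.000+0.02023j on G[4,3]
R4: Y=0.02132+0.000j on G[3,4]
I2: z[1]−=0.00203, z[6]+=0.00203
R5: Y=0.2857+0.000j on G[3,0]
L1: Y=0.000-0.04691j on G[4,1]
I3: z[2]−=0.511, z[6]+=0.511
R6: Y=0.01009+0.000j on G[1,6]
C2: Y=0.000+0.1463j on G[6,3]
R7: Y=0.001357+0.000j on G[0,4]
R8: Y=0.006897+0.000j on G[0,4]
R9: Y=0.008929+0.000j on G[0,5]
I4: z[5]−=0.415, z[2]+=0.415
R10: Y=0.0003953+0.000j on G[6,3]
R11: Y=0.5587+0.000j on G[6,2]
R12: Y=0.07463+0.000j on G[3,5]
V1: row V2−V5=2.75, i_V1 at 2,5
V2: row V6−V5=5.11, i_V2 at 6,5
solve → V1=-35.38-6.578j, V2=-7.983-0.7400j, V3=-5.107-0.6111j, V4=-33.32+21.96j, V5=-10.73-0.7400j, V6=-5.623-0.7400j
aux → i_V1=1.217+0.005021j, i_V2=-1.473-0.02125j

0.2298-0.1514j A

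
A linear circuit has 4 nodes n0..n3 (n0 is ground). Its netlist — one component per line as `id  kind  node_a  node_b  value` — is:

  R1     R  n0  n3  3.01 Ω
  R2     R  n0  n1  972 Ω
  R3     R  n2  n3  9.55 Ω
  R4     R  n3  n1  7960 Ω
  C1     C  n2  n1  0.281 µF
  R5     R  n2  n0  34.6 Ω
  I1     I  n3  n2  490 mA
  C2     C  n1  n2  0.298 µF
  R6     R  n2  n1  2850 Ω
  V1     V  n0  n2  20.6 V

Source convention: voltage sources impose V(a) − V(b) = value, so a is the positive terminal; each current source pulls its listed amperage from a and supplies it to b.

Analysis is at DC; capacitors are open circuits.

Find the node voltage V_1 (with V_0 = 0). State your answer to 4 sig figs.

-5.307 V

MNA unknowns: 3 node voltages V₁..V_3 plus 1 source current (V1)
R1: Y=0.3322 on G[0,3]
R2: Y=0.001029 on G[0,1]
R3: Y=0.1047 on G[2,3]
R4: Y=0.0001256 on G[3,1]
C1: Y=0.000 on G[2,1]
R5: Y=0.02890 on G[2,0]
I1: z[3]−=0.49, z[2]+=0.49
C2: Y=0.000 on G[1,2]
R6: Y=0.0003509 on G[2,1]
V1: row V0−V2=20.6, i_V1 at 0,2
solve → V1=-5.307, V2=-20.60, V3=-6.058
aux → i_V1=-2.613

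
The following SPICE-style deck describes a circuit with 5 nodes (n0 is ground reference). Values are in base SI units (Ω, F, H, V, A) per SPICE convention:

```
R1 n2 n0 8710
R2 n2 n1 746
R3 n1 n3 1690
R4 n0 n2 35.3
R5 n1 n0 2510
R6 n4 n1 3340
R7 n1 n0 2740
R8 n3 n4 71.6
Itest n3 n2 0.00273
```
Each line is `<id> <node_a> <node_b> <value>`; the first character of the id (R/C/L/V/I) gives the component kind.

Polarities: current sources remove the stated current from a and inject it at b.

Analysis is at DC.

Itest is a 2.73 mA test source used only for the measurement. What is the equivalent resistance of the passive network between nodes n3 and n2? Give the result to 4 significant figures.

R_eq = 1610. Ω

MNA unknowns: 4 node voltages V₁..V_4
R1: Y=0.0001148 on G[2,0]
R2: Y=0.001340 on G[2,1]
R3: Y=0.0005917 on G[1,3]
R4: Y=0.02833 on G[0,2]
R5: Y=0.0003984 on G[1,0]
R6: Y=0.0002994 on G[4,1]
R7: Y=0.0003650 on G[1,0]
R8: Y=0.01397 on G[3,4]
Itest: z[3]−=0.00273, z[2]+=0.00273
solve → V1=-1.276, V2=0.03424, V3=-4.361, V4=-4.296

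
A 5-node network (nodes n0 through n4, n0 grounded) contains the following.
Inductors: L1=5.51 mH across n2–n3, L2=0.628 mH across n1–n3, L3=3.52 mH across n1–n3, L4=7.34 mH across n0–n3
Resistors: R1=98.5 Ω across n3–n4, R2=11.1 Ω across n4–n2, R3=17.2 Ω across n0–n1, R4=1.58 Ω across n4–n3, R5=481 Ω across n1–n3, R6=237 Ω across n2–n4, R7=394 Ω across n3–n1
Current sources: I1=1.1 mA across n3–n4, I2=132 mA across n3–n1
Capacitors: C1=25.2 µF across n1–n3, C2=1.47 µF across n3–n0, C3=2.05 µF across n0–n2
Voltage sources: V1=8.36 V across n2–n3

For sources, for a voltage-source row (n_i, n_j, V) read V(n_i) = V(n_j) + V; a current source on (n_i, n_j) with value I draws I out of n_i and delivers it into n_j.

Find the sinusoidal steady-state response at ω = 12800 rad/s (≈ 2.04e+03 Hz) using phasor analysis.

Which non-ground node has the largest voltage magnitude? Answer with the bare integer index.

2

Apply KCL at each of the 4 non-ground nodes and solve the resulting linear system.
Node n1: branches {R3, L2, I2, R5, C1, L3, R7} → V_1 = -0.9607-2.667j
Node n2: branches {L1, R2, R6, C3, V1} → V_2 = 6.491-1.623j
Node n3: branches {L1, R1, I1, R4, L2, I2, R5, C1, L3, C2, L4, R7, V1} → V_3 = -1.869-1.623j
Node n4: branches {R1, R2, I1, R4, R6} → V_4 = -0.7984-1.623j
Source currents: i(V1)=-0.7300-0.05179j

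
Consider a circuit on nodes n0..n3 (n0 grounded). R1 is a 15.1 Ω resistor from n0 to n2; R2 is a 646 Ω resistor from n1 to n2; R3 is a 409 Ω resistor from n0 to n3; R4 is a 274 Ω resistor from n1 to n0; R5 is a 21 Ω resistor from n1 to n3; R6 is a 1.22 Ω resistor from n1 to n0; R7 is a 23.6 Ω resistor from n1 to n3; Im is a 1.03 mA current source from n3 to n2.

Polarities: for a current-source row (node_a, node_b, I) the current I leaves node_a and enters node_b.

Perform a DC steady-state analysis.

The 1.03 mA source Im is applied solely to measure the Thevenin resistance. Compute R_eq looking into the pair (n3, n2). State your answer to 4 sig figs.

Apply KCL at each of the 3 non-ground nodes and solve the resulting linear system.
Node n1: branches {R2, R4, R5, R6, R7} → V_1 = -0.001184
Node n2: branches {R1, R2, Im} → V_2 = 0.01517
Node n3: branches {R3, R5, R7, Im} → V_3 = -0.01230

R_eq = 26.67 Ω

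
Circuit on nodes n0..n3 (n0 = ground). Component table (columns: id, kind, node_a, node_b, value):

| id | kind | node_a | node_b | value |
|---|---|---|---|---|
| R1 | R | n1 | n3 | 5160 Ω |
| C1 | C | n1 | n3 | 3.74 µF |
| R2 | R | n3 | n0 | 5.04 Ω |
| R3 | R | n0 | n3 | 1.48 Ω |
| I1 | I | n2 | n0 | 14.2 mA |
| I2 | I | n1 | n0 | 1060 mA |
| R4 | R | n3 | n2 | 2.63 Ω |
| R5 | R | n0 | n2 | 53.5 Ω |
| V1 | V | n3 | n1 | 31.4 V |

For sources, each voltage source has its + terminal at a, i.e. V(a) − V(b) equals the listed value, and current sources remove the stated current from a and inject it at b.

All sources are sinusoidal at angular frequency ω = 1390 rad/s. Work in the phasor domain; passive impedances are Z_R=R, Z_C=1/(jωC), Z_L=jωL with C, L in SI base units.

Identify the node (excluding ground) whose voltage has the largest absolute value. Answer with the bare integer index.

Element admittances at ω=1390 rad/s:
  Y(R1) = 0.0001938+0.000j S between n1,n3
  Y(C1) = 0.000+0.005199j S between n1,n3
  Y(R2) = 0.1984+0.000j S between n3,n0
  Y(R3) = 0.6757+0.000j S between n0,n3
  I1: injects 0.0142 A into n0 (from n2)
  I2: injects 1.06 A into n0 (from n1)
  Y(R4) = 0.3802+0.000j S between n3,n2
  Y(R5) = 0.01869+0.000j S between n0,n2
  V1: constraint V(n3)−V(n1) = 31.4
Assemble and solve the 4×4 MNA system:
  V(n1)=-32.60+0.000j  V(n2)=-1.183+0.000j  V(n3)=-1.204+0.000j
  i(V1)=1.054-0.1632j

1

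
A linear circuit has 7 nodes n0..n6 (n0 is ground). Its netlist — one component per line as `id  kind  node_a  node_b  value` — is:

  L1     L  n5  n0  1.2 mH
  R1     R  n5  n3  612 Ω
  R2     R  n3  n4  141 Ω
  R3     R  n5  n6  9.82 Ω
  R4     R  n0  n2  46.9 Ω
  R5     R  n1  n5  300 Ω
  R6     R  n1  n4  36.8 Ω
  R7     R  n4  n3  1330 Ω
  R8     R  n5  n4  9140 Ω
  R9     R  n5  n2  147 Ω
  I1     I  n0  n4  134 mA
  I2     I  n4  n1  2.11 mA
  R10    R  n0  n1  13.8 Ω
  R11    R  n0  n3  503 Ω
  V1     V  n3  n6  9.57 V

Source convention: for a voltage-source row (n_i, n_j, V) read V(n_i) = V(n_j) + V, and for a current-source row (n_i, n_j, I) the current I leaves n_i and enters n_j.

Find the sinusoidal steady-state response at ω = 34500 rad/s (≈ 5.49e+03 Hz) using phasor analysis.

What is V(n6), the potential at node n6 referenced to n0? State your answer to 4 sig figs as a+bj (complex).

MNA unknowns: 6 node voltages V₁..V_6 plus 1 source current (V1)
L1: Y=0.000-0.02415j on G[5,0]
R1: Y=0.001634+0.000j on G[5,3]
R2: Y=0.007092+0.000j on G[3,4]
R3: Y=0.1018+0.000j on G[5,6]
R4: Y=0.02132+0.000j on G[0,2]
R5: Y=0.003333+0.000j on G[1,5]
R6: Y=0.02717+0.000j on G[1,4]
R7: Y=0.0007519+0.000j on G[4,3]
R8: Y=0.0001094+0.000j on G[5,4]
R9: Y=0.006803+0.000j on G[5,2]
I1: z[0]−=0.134, z[4]+=0.134
I2: z[4]−=0.00211, z[1]+=0.00211
R10: Y=0.07246+0.000j on G[0,1]
R11: Y=0.001988+0.000j on G[0,3]
V1: row V3−V6=9.57, i_V1 at 3,6
solve → V1=1.893-0.08282j, V2=-0.1126-0.1807j, V3=8.672-0.6977j, V4=7.154-0.2222j, V5=-0.4654-0.7471j, V6=-0.8982-0.6977j
aux → i_V1=-0.04407+0.005036j

-0.8982-0.6977j V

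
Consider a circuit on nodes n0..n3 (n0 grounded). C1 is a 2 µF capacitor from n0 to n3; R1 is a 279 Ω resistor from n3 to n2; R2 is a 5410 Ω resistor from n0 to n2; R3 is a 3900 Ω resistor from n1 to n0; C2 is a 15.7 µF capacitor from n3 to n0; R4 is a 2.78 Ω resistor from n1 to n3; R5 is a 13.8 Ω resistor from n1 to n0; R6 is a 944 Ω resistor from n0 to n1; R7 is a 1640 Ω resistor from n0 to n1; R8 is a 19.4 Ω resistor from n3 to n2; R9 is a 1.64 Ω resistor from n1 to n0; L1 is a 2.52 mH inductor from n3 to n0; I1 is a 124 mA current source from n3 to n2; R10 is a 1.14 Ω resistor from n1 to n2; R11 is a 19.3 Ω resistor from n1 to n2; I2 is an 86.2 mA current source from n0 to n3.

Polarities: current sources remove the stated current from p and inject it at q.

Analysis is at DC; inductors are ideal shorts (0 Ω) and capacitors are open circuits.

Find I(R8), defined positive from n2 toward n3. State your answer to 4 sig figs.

0.01169 A

Apply KCL at each of the 3 non-ground nodes and solve the resulting linear system.
Node n1: branches {R3, R4, R5, R6, R7, R9, R10, R11} → V_1 = 0.1068
Node n2: branches {R1, R2, R8, I1, R10, R11} → V_2 = 0.2267
Node n3: branches {C1, R1, C2, R4, R8, L1, I1, I2} → V_3 = 0.000
Source currents: i(L1)=0.01311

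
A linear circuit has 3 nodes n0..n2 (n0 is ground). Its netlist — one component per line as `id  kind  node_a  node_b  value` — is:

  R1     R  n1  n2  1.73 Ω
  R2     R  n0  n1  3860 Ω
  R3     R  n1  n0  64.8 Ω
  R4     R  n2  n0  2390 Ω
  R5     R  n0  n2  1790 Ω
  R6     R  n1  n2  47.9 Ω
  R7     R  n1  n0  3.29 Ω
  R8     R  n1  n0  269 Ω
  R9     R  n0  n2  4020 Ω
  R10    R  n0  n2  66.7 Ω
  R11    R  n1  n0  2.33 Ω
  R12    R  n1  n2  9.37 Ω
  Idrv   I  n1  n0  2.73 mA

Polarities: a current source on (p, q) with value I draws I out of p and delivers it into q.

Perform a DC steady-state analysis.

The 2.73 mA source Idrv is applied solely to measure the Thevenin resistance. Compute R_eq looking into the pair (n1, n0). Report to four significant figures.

Apply KCL at each of the 2 non-ground nodes and solve the resulting linear system.
Node n1: branches {R1, R2, R3, R6, R7, R8, R11, R12, Idrv} → V_1 = -0.003553
Node n2: branches {R1, R4, R5, R6, R9, R10, R12} → V_2 = -0.003473

R_eq = 1.301 Ω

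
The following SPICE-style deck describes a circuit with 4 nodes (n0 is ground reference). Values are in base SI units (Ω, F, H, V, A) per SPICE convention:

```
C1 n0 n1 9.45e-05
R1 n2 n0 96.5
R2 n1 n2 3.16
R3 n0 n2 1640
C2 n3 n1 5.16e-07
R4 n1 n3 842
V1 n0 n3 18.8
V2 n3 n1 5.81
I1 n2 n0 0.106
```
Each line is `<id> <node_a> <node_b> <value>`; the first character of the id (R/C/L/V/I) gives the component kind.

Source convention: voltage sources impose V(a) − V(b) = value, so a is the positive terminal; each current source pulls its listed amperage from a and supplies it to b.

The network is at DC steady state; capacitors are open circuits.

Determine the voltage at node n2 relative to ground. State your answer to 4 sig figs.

-24.11 V

Apply KCL at each of the 3 non-ground nodes and solve the resulting linear system.
Node n1: branches {C1, R2, C2, R4, V2} → V_1 = -24.61
Node n2: branches {R1, R2, R3, I1} → V_2 = -24.11
Node n3: branches {C2, R4, V1, V2} → V_3 = -18.80
Source currents: i(V1)=-0.1585, i(V2)=-0.1654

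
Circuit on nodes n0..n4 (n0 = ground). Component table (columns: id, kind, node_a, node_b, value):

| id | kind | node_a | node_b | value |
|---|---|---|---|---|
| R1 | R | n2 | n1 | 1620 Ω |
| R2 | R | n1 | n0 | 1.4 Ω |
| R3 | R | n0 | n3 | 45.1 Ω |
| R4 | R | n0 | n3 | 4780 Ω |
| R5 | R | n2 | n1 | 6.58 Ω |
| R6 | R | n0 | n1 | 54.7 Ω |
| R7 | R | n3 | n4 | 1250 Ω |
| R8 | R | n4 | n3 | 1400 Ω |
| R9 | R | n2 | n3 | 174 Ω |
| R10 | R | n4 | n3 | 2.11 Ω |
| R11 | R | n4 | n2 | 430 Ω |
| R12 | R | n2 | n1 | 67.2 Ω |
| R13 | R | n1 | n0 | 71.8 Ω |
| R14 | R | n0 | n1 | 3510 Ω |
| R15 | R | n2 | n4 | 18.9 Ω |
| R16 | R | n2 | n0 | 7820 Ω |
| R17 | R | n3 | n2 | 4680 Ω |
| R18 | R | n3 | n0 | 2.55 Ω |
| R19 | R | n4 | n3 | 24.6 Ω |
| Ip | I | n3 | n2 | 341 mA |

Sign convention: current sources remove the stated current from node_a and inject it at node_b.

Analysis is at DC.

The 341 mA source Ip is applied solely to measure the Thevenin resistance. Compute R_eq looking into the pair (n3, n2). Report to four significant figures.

R_eq = 6.298 Ω

MNA unknowns: 4 node voltages V₁..V_4
R1: Y=0.0006173 on G[2,1]
R2: Y=0.7143 on G[1,0]
R3: Y=0.02217 on G[0,3]
R4: Y=0.0002092 on G[0,3]
R5: Y=0.1520 on G[2,1]
R6: Y=0.01828 on G[0,1]
R7: Y=0.0008000 on G[3,4]
R8: Y=0.0007143 on G[4,3]
R9: Y=0.005747 on G[2,3]
R10: Y=0.4739 on G[4,3]
R11: Y=0.002326 on G[4,2]
R12: Y=0.01488 on G[2,1]
R13: Y=0.01393 on G[1,0]
R14: Y=0.0002849 on G[0,1]
R15: Y=0.05291 on G[2,4]
R16: Y=0.0001279 on G[2,0]
R17: Y=0.0002137 on G[3,2]
R18: Y=0.3922 on G[3,0]
R19: Y=0.04065 on G[4,3]
Ip: z[3]−=0.341, z[2]+=0.341
solve → V1=0.2957, V2=1.614, V3=-0.5332, V4=-0.3256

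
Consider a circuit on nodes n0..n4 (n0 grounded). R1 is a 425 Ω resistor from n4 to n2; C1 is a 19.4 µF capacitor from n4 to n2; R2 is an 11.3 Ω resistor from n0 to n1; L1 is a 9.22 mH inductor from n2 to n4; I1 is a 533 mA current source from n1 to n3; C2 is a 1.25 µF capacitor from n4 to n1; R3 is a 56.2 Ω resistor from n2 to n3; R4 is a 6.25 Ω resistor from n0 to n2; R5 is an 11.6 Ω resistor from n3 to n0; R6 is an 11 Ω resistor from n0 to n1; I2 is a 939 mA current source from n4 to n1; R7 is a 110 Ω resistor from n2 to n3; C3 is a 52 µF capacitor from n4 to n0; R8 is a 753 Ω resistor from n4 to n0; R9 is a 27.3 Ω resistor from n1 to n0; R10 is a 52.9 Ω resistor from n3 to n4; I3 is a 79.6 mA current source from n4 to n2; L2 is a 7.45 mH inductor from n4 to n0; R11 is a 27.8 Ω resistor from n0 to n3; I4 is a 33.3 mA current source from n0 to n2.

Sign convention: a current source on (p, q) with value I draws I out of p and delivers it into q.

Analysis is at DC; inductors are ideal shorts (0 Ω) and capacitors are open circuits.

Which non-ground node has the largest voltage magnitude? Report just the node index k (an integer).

3

MNA unknowns: 4 node voltages V₁..V_4 plus 2 source currents (L1, L2)
R1: Y=0.002353 on G[4,2]
C1: Y=0.000 on G[4,2]
R2: Y=0.08850 on G[0,1]
L1: row V2−V4=0, i_L1 at 2,4
I1: z[1]−=0.533, z[3]+=0.533
C2: Y=0.000 on G[4,1]
R3: Y=0.01779 on G[2,3]
R4: Y=0.1600 on G[0,2]
R5: Y=0.08621 on G[3,0]
R6: Y=0.09091 on G[0,1]
I2: z[4]−=0.939, z[1]+=0.939
R7: Y=0.009091 on G[2,3]
C3: Y=0.000 on G[4,0]
R8: Y=0.001328 on G[4,0]
R9: Y=0.03663 on G[1,0]
R10: Y=0.01890 on G[3,4]
I3: z[4]−=0.0796, z[2]+=0.0796
L2: row V4−V0=0, i_L2 at 4,0
R11: Y=0.03597 on G[0,3]
I4: z[0]−=0.0333, z[2]+=0.0333
solve → V1=1.879, V2=0.000, V3=3.173, V4=0.000
aux → i_L1=0.1982, i_L2=-0.7604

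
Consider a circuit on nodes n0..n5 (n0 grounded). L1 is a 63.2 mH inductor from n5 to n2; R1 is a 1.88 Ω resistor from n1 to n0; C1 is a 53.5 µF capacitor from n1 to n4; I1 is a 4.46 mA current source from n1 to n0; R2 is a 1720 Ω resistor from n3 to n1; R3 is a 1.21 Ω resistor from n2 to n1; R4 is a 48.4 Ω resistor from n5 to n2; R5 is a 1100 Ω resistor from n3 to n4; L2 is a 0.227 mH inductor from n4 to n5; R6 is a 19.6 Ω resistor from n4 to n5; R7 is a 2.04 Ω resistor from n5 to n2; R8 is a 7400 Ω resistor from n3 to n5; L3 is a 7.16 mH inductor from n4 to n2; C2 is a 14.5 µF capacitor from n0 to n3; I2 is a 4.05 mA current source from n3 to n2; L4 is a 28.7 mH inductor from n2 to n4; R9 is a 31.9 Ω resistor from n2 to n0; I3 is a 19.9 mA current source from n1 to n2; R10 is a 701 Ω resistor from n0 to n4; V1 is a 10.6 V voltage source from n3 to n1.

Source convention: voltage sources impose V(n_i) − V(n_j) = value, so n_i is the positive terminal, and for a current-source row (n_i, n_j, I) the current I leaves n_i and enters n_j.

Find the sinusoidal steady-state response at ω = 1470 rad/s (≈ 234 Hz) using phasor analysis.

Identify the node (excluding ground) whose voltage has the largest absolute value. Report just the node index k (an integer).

3

Element admittances at ω=1470 rad/s:
  Y(L1) = 0.000-0.01076j S between n5,n2
  Y(R1) = 0.5319+0.000j S between n1,n0
  Y(C1) = 0.000+0.07864j S between n1,n4
  I1: injects 0.00446 A into n0 (from n1)
  Y(R2) = 0.0005814+0.000j S between n3,n1
  Y(R3) = 0.8264+0.000j S between n2,n1
  Y(R4) = 0.02066+0.000j S between n5,n2
  Y(R5) = 0.0009091+0.000j S between n3,n4
  Y(L2) = 0.000-2.997j S between n4,n5
  Y(R6) = 0.05102+0.000j S between n4,n5
  Y(R7) = 0.4902+0.000j S between n5,n2
  Y(R8) = 0.0001351+0.000j S between n3,n5
  Y(L3) = 0.000-0.09501j S between n4,n2
  Y(C2) = 0.000+0.02132j S between n0,n3
  I2: injects 0.00405 A into n2 (from n3)
  Y(L4) = 0.000-0.02370j S between n2,n4
  Y(R9) = 0.03135+0.000j S between n2,n0
  I3: injects 0.0199 A into n2 (from n1)
  Y(R10) = 0.001427+0.000j S between n0,n4
  V1: constraint V(n3)−V(n1) = 10.6
Assemble and solve the 6×6 MNA system:
  V(n1)=-0.02551-0.3997j  V(n2)=0.01697-0.3905j  V(n3)=10.57-0.3997j  V(n4)=0.04052-0.3902j  V(n5)=0.03985-0.3936j
  i(V1)=-0.02973-0.2254j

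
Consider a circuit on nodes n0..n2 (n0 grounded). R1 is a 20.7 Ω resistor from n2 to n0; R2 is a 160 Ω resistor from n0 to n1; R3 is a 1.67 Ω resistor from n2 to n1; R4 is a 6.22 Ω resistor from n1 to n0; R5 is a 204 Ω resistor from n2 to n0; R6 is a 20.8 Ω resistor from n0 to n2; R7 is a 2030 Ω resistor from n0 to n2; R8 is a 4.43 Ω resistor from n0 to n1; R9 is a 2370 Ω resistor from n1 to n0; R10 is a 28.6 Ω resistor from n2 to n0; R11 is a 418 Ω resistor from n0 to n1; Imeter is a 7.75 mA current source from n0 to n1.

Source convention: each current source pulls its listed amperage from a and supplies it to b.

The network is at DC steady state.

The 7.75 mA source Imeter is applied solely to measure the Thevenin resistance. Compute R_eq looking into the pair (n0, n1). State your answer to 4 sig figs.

R_eq = 1.973 Ω

MNA unknowns: 2 node voltages V₁..V_2
R1: Y=0.04831 on G[2,0]
R2: Y=0.006250 on G[0,1]
R3: Y=0.5988 on G[2,1]
R4: Y=0.1608 on G[1,0]
R5: Y=0.004902 on G[2,0]
R6: Y=0.04808 on G[0,2]
R7: Y=0.0004926 on G[0,2]
R8: Y=0.2257 on G[0,1]
R9: Y=0.0004219 on G[1,0]
R10: Y=0.03497 on G[2,0]
R11: Y=0.002392 on G[0,1]
Imeter: z[0]−=0.00775, z[1]+=0.00775
solve → V1=0.01529, V2=0.01245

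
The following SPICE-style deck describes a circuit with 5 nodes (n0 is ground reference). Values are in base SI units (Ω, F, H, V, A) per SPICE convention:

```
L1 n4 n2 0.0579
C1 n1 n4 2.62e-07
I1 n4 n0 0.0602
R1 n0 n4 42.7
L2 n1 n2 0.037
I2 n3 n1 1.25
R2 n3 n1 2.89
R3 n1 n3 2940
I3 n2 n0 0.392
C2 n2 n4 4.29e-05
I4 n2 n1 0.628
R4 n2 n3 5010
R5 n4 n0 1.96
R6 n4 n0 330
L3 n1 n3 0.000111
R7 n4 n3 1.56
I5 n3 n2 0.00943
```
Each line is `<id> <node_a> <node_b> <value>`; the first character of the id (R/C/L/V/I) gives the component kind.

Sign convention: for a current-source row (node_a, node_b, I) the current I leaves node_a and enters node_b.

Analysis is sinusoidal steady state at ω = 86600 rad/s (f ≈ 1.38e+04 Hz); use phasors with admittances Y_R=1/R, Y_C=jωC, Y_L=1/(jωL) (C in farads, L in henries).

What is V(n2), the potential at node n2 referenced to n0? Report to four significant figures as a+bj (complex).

Element admittances at ω=86600 rad/s:
  Y(L1) = 0.000-0.0001994j S between n4,n2
  Y(C1) = 0.000+0.02269j S between n1,n4
  I1: injects 0.0602 A into n0 (from n4)
  Y(R1) = 0.02342+0.000j S between n0,n4
  Y(L2) = 0.000-0.0003121j S between n1,n2
  I2: injects 1.25 A into n1 (from n3)
  Y(R2) = 0.3460+0.000j S between n3,n1
  Y(R3) = 0.0003401+0.000j S between n1,n3
  I3: injects 0.392 A into n0 (from n2)
  Y(C2) = 0.000+3.715j S between n2,n4
  I4: injects 0.628 A into n1 (from n2)
  Y(R4) = 0.0001996+0.000j S between n2,n3
  Y(R5) = 0.5102+0.000j S between n4,n0
  Y(R6) = 0.003030+0.000j S between n4,n0
  Y(L3) = 0.000-0.1040j S between n1,n3
  Y(R7) = 0.6410+0.000j S between n4,n3
  I5: injects 0.00943 A into n2 (from n3)
Assemble and solve the 4×4 MNA system:
  V(n1)=5.293+0.9328j  V(n2)=-0.8432+0.2719j  V(n3)=0.1547-0.2140j  V(n4)=-0.8426+0.000j

-0.8432+0.2719j V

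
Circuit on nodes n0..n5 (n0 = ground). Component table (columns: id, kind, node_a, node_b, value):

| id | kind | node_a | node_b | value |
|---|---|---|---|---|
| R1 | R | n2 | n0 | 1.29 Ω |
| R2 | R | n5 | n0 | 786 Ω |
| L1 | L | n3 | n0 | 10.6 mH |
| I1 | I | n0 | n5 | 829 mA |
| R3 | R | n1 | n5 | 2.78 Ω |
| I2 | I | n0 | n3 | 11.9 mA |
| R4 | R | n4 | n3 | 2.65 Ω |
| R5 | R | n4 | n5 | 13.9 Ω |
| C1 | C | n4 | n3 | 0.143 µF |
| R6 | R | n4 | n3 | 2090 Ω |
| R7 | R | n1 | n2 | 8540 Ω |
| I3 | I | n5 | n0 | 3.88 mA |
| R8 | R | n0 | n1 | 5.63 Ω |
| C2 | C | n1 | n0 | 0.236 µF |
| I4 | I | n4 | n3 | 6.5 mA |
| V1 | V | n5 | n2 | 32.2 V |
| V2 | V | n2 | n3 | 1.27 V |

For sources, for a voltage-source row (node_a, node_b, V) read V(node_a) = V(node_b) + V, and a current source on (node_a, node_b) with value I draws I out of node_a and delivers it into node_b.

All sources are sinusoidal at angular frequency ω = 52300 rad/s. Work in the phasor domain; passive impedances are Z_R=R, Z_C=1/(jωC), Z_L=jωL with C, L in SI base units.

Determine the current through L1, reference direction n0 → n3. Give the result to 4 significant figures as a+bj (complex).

Apply KCL at each of the 5 non-ground nodes and solve the resulting linear system.
Node n1: branches {R3, R7, R8, C2} → V_1 = 19.27-0.5678j
Node n2: branches {R1, R7, V1, V2} → V_2 = -3.391-0.1872j
Node n3: branches {L1, I2, R4, C1, R6, I4, V2} → V_3 = -4.661-0.1872j
Node n4: branches {R4, R5, C1, R6, I4} → V_4 = 0.6766-0.2760j
Node n5: branches {R2, I1, R3, R5, I3, V1} → V_5 = 28.81-0.1872j
Source currents: i(V1)=-4.667-0.1431j, i(V2)=-2.036+0.002022j

0.0003377-0.008408j A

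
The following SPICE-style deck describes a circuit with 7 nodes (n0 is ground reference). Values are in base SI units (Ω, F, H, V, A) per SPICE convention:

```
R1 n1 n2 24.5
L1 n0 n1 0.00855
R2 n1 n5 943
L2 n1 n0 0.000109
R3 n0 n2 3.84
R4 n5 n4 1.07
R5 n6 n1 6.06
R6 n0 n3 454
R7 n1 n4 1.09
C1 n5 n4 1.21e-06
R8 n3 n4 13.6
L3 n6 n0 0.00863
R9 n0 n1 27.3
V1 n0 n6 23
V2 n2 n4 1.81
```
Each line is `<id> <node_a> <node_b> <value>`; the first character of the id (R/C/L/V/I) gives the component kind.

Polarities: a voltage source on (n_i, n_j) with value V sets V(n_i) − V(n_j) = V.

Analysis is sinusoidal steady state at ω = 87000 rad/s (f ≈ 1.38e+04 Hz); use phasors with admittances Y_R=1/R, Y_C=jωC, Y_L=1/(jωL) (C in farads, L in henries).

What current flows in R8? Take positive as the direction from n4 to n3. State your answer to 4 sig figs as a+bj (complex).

MNA unknowns: 6 node voltages V₁..V_6 plus 2 source currents (V1, V2)
R1: Y=0.04082+0.000j on G[1,2]
L1: Y=0.000-0.001344j on G[0,1]
R2: Y=0.001060+0.000j on G[1,5]
L2: Y=0.000-0.1055j on G[1,0]
R3: Y=0.2604+0.000j on G[0,2]
R4: Y=0.9346+0.000j on G[5,4]
R5: Y=0.1650+0.000j on G[6,1]
R6: Y=0.002203+0.000j on G[0,3]
R7: Y=0.9174+0.000j on G[1,4]
C1: Y=0.000+0.1053j on G[5,4]
R8: Y=0.07353+0.000j on G[3,4]
L3: Y=0.000-0.001332j on G[6,0]
R9: Y=0.03663+0.000j on G[0,1]
V1: row V0−V6=23, i_V1 at 0,6
V2: row V2−V4=1.81, i_V2 at 2,4
solve → V1=-9.523-2.494j, V2=-6.113-1.958j, V3=-7.692-1.901j, V4=-7.923-1.958j, V5=-7.925-1.958j, V6=-23.00+0.000j
aux → i_V1=-2.224+0.4422j, i_V2=1.453+0.4880j

-0.01694-0.004187j A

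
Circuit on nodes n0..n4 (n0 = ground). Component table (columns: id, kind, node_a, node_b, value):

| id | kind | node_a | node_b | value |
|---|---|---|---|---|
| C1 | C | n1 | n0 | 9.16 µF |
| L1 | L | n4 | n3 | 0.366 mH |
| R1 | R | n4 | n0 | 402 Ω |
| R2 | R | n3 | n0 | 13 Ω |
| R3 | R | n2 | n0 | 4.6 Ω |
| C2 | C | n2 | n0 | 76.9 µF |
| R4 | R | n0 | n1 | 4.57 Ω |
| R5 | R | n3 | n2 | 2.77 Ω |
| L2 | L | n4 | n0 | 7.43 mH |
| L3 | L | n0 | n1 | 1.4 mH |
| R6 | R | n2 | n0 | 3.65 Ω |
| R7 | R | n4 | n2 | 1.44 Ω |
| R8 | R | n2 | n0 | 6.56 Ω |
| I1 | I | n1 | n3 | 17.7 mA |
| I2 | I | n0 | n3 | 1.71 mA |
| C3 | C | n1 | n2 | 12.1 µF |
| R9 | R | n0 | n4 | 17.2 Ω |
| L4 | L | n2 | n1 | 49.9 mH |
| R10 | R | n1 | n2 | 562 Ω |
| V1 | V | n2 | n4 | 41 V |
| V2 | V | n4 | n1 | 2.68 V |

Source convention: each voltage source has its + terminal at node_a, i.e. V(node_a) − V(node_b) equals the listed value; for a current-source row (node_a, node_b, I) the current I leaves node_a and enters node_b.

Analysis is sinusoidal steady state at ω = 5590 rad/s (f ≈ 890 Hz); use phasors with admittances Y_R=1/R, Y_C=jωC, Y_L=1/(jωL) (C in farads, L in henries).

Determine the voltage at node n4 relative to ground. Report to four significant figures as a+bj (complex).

MNA unknowns: 4 node voltages V₁..V_4 plus 2 source currents (V1, V2)
C1: Y=0.000+0.05120j on G[1,0]
L1: Y=0.000-0.4888j on G[4,3]
R1: Y=0.002488+0.000j on G[4,0]
R2: Y=0.07692+0.000j on G[3,0]
R3: Y=0.2174+0.000j on G[2,0]
C2: Y=0.000+0.4299j on G[2,0]
R4: Y=0.2188+0.000j on G[0,1]
R5: Y=0.3610+0.000j on G[3,2]
L2: Y=0.000-0.02408j on G[4,0]
L3: Y=0.000-0.1278j on G[0,1]
R6: Y=0.2740+0.000j on G[2,0]
R7: Y=0.6944+0.000j on G[4,2]
R8: Y=0.1524+0.000j on G[2,0]
I1: z[1]−=0.0177, z[3]+=0.0177
I2: z[0]−=0.00171, z[3]+=0.00171
C3: Y=0.000+0.06764j on G[1,2]
R9: Y=0.05814+0.000j on G[0,4]
L4: Y=0.000-0.003585j on G[2,1]
R10: Y=0.001779+0.000j on G[1,2]
V1: row V2−V4=41, i_V1 at 2,4
V2: row V4−V1=2.68, i_V2 at 4,1
solve → V1=-32.87-9.443j, V2=10.81-9.443j, V3=-13.58+10.75j, V4=-30.19-9.443j
aux → i_V1=-48.38+5.924j, i_V2=-7.975-2.347j

-30.19-9.443j V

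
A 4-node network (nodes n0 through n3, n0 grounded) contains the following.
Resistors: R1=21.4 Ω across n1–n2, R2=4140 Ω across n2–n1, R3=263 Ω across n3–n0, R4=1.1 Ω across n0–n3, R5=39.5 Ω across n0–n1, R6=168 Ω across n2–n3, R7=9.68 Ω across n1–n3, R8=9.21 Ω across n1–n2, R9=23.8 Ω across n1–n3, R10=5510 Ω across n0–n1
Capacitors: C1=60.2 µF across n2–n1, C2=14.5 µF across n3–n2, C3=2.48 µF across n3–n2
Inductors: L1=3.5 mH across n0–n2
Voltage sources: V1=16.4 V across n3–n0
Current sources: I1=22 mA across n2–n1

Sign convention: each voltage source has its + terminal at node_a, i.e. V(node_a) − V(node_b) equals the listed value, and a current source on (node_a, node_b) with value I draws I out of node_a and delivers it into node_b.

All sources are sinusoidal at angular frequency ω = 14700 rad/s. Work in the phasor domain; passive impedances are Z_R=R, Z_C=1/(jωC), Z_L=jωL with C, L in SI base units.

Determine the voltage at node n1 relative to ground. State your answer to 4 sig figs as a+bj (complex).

16.00+1.815j V

MNA unknowns: 3 node voltages V₁..V_3 plus 1 source current (V1)
R1: Y=0.04673+0.000j on G[1,2]
R2: Y=0.0002415+0.000j on G[2,1]
R3: Y=0.003802+0.000j on G[3,0]
C1: Y=0.000+0.8849j on G[2,1]
C2: Y=0.000+0.2132j on G[3,2]
C3: Y=0.000+0.03646j on G[3,2]
L1: Y=0.000-0.01944j on G[0,2]
R4: Y=0.9091+0.000j on G[0,3]
R5: Y=0.02532+0.000j on G[0,1]
R6: Y=0.005952+0.000j on G[2,3]
R7: Y=0.1033+0.000j on G[1,3]
R8: Y=0.1086+0.000j on G[1,2]
R9: Y=0.04202+0.000j on G[1,3]
R10: Y=0.0001815+0.000j on G[0,1]
V1: row V3−V0=16.4, i_V1 at 3,0
I1: z[2]−=0.022, z[1]+=0.022
solve → V1=16.00+1.815j, V2=16.40+1.517j, V3=16.40+0.000j
aux → i_V1=-15.41+0.2724j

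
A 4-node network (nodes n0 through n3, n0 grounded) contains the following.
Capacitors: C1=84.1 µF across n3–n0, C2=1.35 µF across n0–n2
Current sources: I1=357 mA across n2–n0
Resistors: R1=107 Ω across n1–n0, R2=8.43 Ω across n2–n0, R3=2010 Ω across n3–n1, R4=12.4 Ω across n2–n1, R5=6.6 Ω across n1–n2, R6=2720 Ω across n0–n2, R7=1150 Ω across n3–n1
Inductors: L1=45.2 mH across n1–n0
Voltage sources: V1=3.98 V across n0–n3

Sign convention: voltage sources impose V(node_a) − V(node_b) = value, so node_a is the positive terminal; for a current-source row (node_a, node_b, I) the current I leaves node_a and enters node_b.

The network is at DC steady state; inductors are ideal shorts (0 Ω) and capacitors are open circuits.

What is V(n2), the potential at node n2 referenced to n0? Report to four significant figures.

Element admittances at DC:
  Y(C1) = 0.000 S between n3,n0
  I1: injects 0.357 A into n0 (from n2)
  Y(R1) = 0.009346 S between n1,n0
  Y(R2) = 0.1186 S between n2,n0
  Y(R3) = 0.0004975 S between n3,n1
  Y(R4) = 0.08065 S between n2,n1
  Y(R5) = 0.1515 S between n1,n2
  L1: short n1↔n0 (DC inductor)
  Y(R6) = 0.0003676 S between n0,n2
  Y(C2) = 0.000 S between n0,n2
  Y(R7) = 0.0008696 S between n3,n1
  V1: constraint V(n0)−V(n3) = 3.98
Assemble and solve the 5×5 MNA system:
  V(n1)=0.000  V(n2)=-1.017  V(n3)=-3.980
  i(L1)=-0.2415  i(V1)=-0.005441

-1.017 V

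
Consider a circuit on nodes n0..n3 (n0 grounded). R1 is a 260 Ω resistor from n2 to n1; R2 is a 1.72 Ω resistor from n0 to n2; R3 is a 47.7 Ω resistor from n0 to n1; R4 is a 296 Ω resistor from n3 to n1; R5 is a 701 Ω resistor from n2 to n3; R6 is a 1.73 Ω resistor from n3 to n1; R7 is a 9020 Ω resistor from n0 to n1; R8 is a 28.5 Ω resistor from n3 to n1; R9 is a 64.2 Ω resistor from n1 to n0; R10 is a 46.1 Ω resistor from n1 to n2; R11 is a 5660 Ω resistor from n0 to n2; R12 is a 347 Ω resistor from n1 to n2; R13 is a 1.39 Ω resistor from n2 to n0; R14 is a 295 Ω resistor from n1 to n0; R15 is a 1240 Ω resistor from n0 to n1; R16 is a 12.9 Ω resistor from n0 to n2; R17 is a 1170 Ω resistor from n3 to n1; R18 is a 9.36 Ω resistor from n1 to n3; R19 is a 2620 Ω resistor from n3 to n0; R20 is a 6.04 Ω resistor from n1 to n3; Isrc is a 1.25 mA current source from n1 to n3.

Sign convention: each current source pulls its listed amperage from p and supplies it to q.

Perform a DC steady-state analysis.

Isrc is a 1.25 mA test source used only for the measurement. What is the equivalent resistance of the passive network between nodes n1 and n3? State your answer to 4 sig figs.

R_eq = 1.122 Ω

Element admittances at DC:
  Y(R1) = 0.003846 S between n2,n1
  Y(R2) = 0.5814 S between n0,n2
  Y(R3) = 0.02096 S between n0,n1
  Y(R4) = 0.003378 S between n3,n1
  Y(R5) = 0.001427 S between n2,n3
  Y(R6) = 0.5780 S between n3,n1
  Y(R7) = 0.0001109 S between n0,n1
  Y(R8) = 0.03509 S between n3,n1
  Y(R9) = 0.01558 S between n1,n0
  Y(R10) = 0.02169 S between n1,n2
  Y(R11) = 0.0001767 S between n0,n2
  Y(R12) = 0.002882 S between n1,n2
  Y(R13) = 0.7194 S between n2,n0
  Y(R14) = 0.003390 S between n1,n0
  Y(R15) = 0.0008065 S between n0,n1
  Y(R16) = 0.07752 S between n0,n2
  Y(R17) = 0.0008547 S between n3,n1
  Y(R18) = 0.1068 S between n1,n3
  Y(R19) = 0.0003817 S between n3,n0
  Y(R20) = 0.1656 S between n1,n3
  Isrc: injects 0.00125 A into n3 (from n1)
Assemble and solve the 3×3 MNA system:
  V(n1)=-3.539e-05  V(n2)=6.702e-07  V(n3)=0.001367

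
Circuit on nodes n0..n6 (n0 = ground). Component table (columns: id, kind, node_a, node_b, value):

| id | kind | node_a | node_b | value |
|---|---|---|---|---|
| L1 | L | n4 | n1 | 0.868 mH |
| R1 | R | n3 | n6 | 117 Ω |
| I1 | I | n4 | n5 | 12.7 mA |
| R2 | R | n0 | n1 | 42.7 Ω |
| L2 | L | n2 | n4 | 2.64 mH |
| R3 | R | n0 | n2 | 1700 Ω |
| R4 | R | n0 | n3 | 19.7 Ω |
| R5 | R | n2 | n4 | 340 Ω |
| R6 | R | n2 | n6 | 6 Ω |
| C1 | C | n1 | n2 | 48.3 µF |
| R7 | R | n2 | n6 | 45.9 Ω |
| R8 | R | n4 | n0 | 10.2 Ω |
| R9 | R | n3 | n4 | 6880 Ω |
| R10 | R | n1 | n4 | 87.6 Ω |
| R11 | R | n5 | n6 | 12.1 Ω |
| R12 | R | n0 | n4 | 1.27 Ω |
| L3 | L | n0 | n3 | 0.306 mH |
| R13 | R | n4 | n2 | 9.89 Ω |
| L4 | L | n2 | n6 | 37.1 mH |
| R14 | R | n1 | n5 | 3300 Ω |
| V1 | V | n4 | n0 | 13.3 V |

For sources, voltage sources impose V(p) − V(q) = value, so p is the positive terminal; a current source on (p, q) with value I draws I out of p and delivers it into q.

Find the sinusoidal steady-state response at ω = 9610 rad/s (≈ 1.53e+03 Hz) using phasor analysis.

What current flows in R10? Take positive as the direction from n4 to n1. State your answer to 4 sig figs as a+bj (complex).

0.01711+0.01562j A

Element admittances at ω=9610 rad/s:
  Y(L1) = 0.000-0.1199j S between n4,n1
  Y(R1) = 0.008547+0.000j S between n3,n6
  I1: injects 0.0127 A into n5 (from n4)
  Y(R2) = 0.02342+0.000j S between n0,n1
  Y(L2) = 0.000-0.03942j S between n2,n4
  Y(R3) = 0.0005882+0.000j S between n0,n2
  Y(R4) = 0.05076+0.000j S between n0,n3
  Y(R5) = 0.002941+0.000j S between n2,n4
  Y(R6) = 0.1667+0.000j S between n2,n6
  Y(C1) = 0.000+0.4642j S between n1,n2
  Y(R7) = 0.02179+0.000j S between n2,n6
  Y(R8) = 0.09804+0.000j S between n4,n0
  Y(R9) = 0.0001453+0.000j S between n3,n4
  Y(R10) = 0.01142+0.000j S between n1,n4
  Y(R11) = 0.08264+0.000j S between n5,n6
  Y(R12) = 0.7874+0.000j S between n0,n4
  Y(L3) = 0.000-0.3401j S between n0,n3
  Y(R13) = 0.1011+0.000j S between n4,n2
  Y(L4) = 0.000-0.002805j S between n2,n6
  Y(R14) = 0.0003030+0.000j S between n1,n5
  V1: constraint V(n4)−V(n0) = 13.3
Assemble and solve the 7×7 MNA system:
  V(n1)=11.80-1.368j  V(n2)=12.09-1.573j  V(n3)=0.08711+0.2827j  V(n4)=13.30+0.000j  V(n5)=11.78-1.499j  V(n6)=11.63-1.499j
  i(V1)=-12.16+0.04823j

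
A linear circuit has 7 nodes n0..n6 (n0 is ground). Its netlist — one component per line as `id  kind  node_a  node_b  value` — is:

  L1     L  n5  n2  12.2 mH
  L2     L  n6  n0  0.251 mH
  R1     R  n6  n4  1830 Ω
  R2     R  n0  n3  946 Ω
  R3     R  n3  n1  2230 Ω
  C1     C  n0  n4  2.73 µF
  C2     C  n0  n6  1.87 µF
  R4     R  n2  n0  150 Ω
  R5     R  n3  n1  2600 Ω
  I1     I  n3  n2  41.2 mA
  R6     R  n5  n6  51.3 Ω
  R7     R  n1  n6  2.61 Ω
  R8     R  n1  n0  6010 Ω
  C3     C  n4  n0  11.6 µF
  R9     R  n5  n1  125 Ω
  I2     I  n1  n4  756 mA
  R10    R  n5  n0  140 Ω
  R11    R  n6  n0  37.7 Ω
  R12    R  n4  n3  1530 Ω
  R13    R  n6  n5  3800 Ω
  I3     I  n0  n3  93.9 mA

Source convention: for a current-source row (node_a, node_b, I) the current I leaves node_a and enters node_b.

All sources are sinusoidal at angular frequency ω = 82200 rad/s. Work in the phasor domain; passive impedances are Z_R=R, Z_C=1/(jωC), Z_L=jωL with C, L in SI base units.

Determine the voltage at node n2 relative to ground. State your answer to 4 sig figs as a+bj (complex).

6.696+1.329j V

Apply KCL at each of the 6 non-ground nodes and solve the resulting linear system.
Node n1: branches {R3, R5, R7, R8, R9, I2} → V_1 = -3.971+6.295j
Node n2: branches {L1, R4, I1} → V_2 = 6.696+1.329j
Node n3: branches {R2, R3, R5, I1, R12, I3} → V_3 = 19.42+1.894j
Node n4: branches {R1, C1, C3, I2, R12} → V_4 = 0.004655-0.6516j
Node n5: branches {L1, R6, R9, R10, R13} → V_5 = -2.190+4.778j
Node n6: branches {L2, R1, C2, R6, R7, R11, R13} → V_6 = -2.087+6.339j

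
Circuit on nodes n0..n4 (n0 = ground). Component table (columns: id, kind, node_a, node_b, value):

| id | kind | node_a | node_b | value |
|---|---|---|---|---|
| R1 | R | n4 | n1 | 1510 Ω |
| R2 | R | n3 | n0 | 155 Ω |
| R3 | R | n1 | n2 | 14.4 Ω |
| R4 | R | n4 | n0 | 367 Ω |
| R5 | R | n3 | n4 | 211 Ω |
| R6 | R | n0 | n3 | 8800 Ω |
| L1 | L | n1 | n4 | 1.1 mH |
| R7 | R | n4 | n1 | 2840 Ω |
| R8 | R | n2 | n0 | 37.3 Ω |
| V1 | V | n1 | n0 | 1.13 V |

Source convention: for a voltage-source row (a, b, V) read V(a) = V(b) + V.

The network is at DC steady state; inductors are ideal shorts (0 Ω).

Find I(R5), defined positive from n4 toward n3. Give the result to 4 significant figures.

Element admittances at DC:
  Y(R1) = 0.0006623 S between n4,n1
  Y(R2) = 0.006452 S between n3,n0
  Y(R3) = 0.06944 S between n1,n2
  Y(R4) = 0.002725 S between n4,n0
  Y(R5) = 0.004739 S between n3,n4
  Y(R6) = 0.0001136 S between n0,n3
  L1: short n1↔n4 (DC inductor)
  Y(R7) = 0.0003521 S between n4,n1
  Y(R8) = 0.02681 S between n2,n0
  V1: constraint V(n1)−V(n0) = 1.13
Assemble and solve the 6×6 MNA system:
  V(n1)=1.130  V(n2)=0.8153  V(n3)=0.4737  V(n4)=1.130
  i(L1)=0.006189  i(V1)=-0.02805

0.003110 A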